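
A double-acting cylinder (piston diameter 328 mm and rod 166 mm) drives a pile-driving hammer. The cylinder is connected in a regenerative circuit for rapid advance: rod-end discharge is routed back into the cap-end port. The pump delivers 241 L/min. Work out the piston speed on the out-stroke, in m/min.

v ≈ 11.1 m/min

In regeneration the rod-end outflow joins the pump flow into the cap end, so the net volume the pump must supply per unit advance equals the rod cross-section area.
Rod cross-section A_rod = π/4 × (166 mm)² = 21640 mm^2
v = Q_pump / A_rod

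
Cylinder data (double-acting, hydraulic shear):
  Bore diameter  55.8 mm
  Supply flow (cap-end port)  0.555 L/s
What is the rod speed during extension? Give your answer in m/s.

Cap-side area A_cap = π/4 × (55.8 mm)² = 2445 mm^2
v = Q / A

v ≈ 0.227 m/s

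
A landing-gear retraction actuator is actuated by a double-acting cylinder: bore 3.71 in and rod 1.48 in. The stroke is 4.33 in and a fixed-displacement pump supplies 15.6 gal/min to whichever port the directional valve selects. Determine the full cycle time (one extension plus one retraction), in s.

t ≈ 1.43 s

Cap-side area A_cap = π/4 × (3.71 in)² = 10.81 in^2
Rod-side annular area A_ann = π/4 × (3.71² − 1.48²) = 9.090 in^2
t_ext = A_cap·L/Q = 0.7794 s
t_ret = A_ann·L/Q = 0.6553 s
t_cycle = t_ext + t_ret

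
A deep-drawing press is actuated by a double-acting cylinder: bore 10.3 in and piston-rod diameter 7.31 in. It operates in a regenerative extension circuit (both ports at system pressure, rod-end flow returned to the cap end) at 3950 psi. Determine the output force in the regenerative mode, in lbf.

F ≈ 1.66e5 lbf

With equal pressure on both faces, forces on the annular region cancel; the net push is pressure × rod cross-section.
Rod cross-section A_rod = π/4 × (7.31 in)² = 41.97 in^2
F = P × A_rod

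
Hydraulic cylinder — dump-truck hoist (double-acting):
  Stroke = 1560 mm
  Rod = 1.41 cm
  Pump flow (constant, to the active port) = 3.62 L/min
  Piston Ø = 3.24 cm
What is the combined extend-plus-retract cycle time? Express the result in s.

t ≈ 38.6 s

Cap-side area A_cap = π/4 × (3.24 cm)² = 8.245 cm^2
Rod-side annular area A_ann = π/4 × (3.24² − 1.41²) = 6.683 cm^2
t_ext = A_cap·L/Q = 21.32 s
t_ret = A_ann·L/Q = 17.28 s
t_cycle = t_ext + t_ret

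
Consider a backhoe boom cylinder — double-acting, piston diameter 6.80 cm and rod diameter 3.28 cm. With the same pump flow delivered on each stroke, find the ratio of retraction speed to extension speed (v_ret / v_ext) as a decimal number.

v_ret/v_ext ≈ 1.30

Cap-side area A_cap = π/4 × (6.80 cm)² = 36.32 cm^2
Rod-side annular area A_ann = π/4 × (6.80² − 3.28²) = 27.87 cm^2
For equal Q, v ∝ 1/A, so v_ret/v_ext = A_cap/A_ann.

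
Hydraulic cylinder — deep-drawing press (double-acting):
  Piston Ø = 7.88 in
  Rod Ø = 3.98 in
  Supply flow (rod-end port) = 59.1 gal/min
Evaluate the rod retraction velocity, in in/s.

Rod-side annular area A_ann = π/4 × (7.88² − 3.98²) = 36.33 in^2
Flow into the rod-end port fills the annular volume.
v = Q / A

v ≈ 6.26 in/s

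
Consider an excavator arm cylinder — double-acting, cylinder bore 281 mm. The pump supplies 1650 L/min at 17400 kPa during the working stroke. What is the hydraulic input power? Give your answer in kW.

Hydraulic power = P × Q

W ≈ 478 kW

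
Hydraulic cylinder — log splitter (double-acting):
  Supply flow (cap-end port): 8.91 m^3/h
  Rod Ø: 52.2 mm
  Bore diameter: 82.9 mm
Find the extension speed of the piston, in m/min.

Cap-side area A_cap = π/4 × (82.9 mm)² = 5398 mm^2
v = Q / A

v ≈ 27.5 m/min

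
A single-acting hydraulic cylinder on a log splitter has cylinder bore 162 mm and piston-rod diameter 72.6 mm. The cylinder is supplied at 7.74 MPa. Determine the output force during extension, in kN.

F ≈ 160 kN

Cap-side area A_cap = π/4 × (162 mm)² = 20610 mm^2
F = P × A_cap = 7.74 MPa × A_cap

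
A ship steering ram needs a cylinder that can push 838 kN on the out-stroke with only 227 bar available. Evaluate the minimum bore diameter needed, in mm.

Extension force acts on the full piston face: F = P × (π/4)D².
D = √(4F / (πP)) = √(4 × 838 kN / (π × 227 bar))

D ≈ 217 mm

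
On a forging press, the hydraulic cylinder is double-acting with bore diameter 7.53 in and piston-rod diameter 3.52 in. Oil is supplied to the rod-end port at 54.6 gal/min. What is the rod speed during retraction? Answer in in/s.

Rod-side annular area A_ann = π/4 × (7.53² − 3.52²) = 34.80 in^2
Flow into the rod-end port fills the annular volume.
v = Q / A

v ≈ 6.04 in/s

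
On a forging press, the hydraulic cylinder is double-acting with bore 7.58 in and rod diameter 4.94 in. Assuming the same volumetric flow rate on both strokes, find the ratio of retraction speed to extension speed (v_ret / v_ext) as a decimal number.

Cap-side area A_cap = π/4 × (7.58 in)² = 45.13 in^2
Rod-side annular area A_ann = π/4 × (7.58² − 4.94²) = 25.96 in^2
For equal Q, v ∝ 1/A, so v_ret/v_ext = A_cap/A_ann.

v_ret/v_ext ≈ 1.74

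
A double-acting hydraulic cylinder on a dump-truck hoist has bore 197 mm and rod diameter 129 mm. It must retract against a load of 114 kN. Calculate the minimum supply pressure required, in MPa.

P ≈ 6.55 MPa

Rod-side annular area A_ann = π/4 × (197² − 129²) = 17410 mm^2
Retraction: pressure acts on the annular area.
P = F / A = 114 kN / A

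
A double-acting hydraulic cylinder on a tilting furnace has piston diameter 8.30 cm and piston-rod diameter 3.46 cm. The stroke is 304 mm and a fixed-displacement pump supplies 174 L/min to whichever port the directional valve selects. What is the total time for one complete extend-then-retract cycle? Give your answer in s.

t ≈ 1.04 s

Cap-side area A_cap = π/4 × (8.30 cm)² = 54.11 cm^2
Rod-side annular area A_ann = π/4 × (8.30² − 3.46²) = 44.70 cm^2
t_ext = A_cap·L/Q = 0.5672 s
t_ret = A_ann·L/Q = 0.4686 s
t_cycle = t_ext + t_ret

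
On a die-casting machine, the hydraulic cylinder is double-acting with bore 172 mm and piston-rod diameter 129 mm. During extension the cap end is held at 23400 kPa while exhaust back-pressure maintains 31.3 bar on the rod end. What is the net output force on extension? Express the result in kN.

Cap-side area A_cap = π/4 × (172 mm)² = 23240 mm^2
Rod-side annular area A_ann = π/4 × (172² − 129²) = 10170 mm^2
Net thrust = P_cap·A_cap − P_rod·A_ann = 543.7 kN − 31.82 kN

F ≈ 512 kN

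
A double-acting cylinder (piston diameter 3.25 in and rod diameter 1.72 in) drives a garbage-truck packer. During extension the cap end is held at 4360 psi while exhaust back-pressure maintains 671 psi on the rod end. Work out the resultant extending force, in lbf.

Cap-side area A_cap = π/4 × (3.25 in)² = 8.296 in^2
Rod-side annular area A_ann = π/4 × (3.25² − 1.72²) = 5.972 in^2
Net thrust = P_cap·A_cap − P_rod·A_ann = 36170 lbf − 4007 lbf

F ≈ 32200 lbf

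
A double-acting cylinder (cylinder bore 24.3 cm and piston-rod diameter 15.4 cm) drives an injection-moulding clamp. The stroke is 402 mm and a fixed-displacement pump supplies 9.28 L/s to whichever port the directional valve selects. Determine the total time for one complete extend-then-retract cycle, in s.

t ≈ 3.21 s

Cap-side area A_cap = π/4 × (24.3 cm)² = 463.8 cm^2
Rod-side annular area A_ann = π/4 × (24.3² − 15.4²) = 277.5 cm^2
t_ext = A_cap·L/Q = 2.009 s
t_ret = A_ann·L/Q = 1.202 s
t_cycle = t_ext + t_ret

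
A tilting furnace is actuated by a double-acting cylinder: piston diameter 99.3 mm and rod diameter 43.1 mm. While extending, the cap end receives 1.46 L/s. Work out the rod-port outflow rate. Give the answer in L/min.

Cap-side area A_cap = π/4 × (99.3 mm)² = 7744 mm^2
Rod-side annular area A_ann = π/4 × (99.3² − 43.1²) = 6285 mm^2
Piston speed v = Q_in/A_cap; rod-end outflow Q_out = v × A_ann = Q_in × A_ann/A_cap.

Q_out ≈ 71.1 L/min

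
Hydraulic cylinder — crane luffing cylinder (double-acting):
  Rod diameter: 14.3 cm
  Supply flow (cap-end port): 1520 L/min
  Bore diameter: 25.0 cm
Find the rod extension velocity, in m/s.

v ≈ 0.516 m/s

Cap-side area A_cap = π/4 × (25.0 cm)² = 490.9 cm^2
v = Q / A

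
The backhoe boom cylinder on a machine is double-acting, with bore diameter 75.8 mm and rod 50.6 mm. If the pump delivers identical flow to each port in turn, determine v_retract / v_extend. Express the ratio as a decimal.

Cap-side area A_cap = π/4 × (75.8 mm)² = 4513 mm^2
Rod-side annular area A_ann = π/4 × (75.8² − 50.6²) = 2502 mm^2
For equal Q, v ∝ 1/A, so v_ret/v_ext = A_cap/A_ann.

v_ret/v_ext ≈ 1.80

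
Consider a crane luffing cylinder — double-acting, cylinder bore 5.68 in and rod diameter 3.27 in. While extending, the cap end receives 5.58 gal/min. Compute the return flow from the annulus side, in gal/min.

Cap-side area A_cap = π/4 × (5.68 in)² = 25.34 in^2
Rod-side annular area A_ann = π/4 × (5.68² − 3.27²) = 16.94 in^2
Piston speed v = Q_in/A_cap; rod-end outflow Q_out = v × A_ann = Q_in × A_ann/A_cap.

Q_out ≈ 3.73 gal/min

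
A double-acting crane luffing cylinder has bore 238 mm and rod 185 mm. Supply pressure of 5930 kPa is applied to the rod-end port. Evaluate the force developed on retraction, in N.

Rod-side annular area A_ann = π/4 × (238² − 185²) = 17610 mm^2
On retraction the pressure acts on the annular area (bore minus rod).
F = P × A_ann

F ≈ 1.04e5 N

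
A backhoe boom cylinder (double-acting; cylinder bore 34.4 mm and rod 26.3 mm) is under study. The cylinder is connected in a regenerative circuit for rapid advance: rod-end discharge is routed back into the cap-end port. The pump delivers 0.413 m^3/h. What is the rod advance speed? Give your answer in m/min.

In regeneration the rod-end outflow joins the pump flow into the cap end, so the net volume the pump must supply per unit advance equals the rod cross-section area.
Rod cross-section A_rod = π/4 × (26.3 mm)² = 543.3 mm^2
v = Q_pump / A_rod

v ≈ 12.7 m/min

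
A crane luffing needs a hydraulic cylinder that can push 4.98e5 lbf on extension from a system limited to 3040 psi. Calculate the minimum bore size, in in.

Extension force acts on the full piston face: F = P × (π/4)D².
D = √(4F / (πP)) = √(4 × 4.98e5 lbf / (π × 3040 psi))

D ≈ 14.4 in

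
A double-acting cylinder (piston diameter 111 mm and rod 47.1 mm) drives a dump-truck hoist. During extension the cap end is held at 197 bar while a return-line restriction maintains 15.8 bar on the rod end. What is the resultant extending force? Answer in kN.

F ≈ 178 kN

Cap-side area A_cap = π/4 × (111 mm)² = 9677 mm^2
Rod-side annular area A_ann = π/4 × (111² − 47.1²) = 7935 mm^2
Net thrust = P_cap·A_cap − P_rod·A_ann = 190.6 kN − 12.54 kN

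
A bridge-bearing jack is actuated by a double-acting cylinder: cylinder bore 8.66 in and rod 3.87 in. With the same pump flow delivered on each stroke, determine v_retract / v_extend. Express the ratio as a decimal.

Cap-side area A_cap = π/4 × (8.66 in)² = 58.90 in^2
Rod-side annular area A_ann = π/4 × (8.66² − 3.87²) = 47.14 in^2
For equal Q, v ∝ 1/A, so v_ret/v_ext = A_cap/A_ann.

v_ret/v_ext ≈ 1.25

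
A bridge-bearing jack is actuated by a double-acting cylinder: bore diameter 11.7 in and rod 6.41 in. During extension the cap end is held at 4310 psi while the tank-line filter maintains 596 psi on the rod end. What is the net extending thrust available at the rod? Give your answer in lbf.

Cap-side area A_cap = π/4 × (11.7 in)² = 107.5 in^2
Rod-side annular area A_ann = π/4 × (11.7² − 6.41²) = 75.24 in^2
Net thrust = P_cap·A_cap − P_rod·A_ann = 4.634e5 lbf − 44840 lbf

F ≈ 4.19e5 lbf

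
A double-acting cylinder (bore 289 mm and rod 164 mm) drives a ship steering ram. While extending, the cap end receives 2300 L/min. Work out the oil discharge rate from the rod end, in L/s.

Cap-side area A_cap = π/4 × (289 mm)² = 65600 mm^2
Rod-side annular area A_ann = π/4 × (289² − 164²) = 44470 mm^2
Piston speed v = Q_in/A_cap; rod-end outflow Q_out = v × A_ann = Q_in × A_ann/A_cap.

Q_out ≈ 26.0 L/s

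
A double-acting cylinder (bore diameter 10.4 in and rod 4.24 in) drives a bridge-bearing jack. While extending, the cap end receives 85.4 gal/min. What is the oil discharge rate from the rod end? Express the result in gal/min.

Cap-side area A_cap = π/4 × (10.4 in)² = 84.95 in^2
Rod-side annular area A_ann = π/4 × (10.4² − 4.24²) = 70.83 in^2
Piston speed v = Q_in/A_cap; rod-end outflow Q_out = v × A_ann = Q_in × A_ann/A_cap.

Q_out ≈ 71.2 gal/min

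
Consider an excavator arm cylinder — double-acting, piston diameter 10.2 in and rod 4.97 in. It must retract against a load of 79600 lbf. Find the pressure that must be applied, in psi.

P ≈ 1280 psi

Rod-side annular area A_ann = π/4 × (10.2² − 4.97²) = 62.31 in^2
Retraction: pressure acts on the annular area.
P = F / A = 79600 lbf / A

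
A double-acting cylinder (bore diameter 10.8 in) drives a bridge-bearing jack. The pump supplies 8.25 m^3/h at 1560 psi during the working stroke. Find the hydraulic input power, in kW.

W ≈ 24.6 kW

Hydraulic power = P × Q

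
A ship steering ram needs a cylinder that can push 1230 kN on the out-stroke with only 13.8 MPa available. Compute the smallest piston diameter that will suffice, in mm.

Extension force acts on the full piston face: F = P × (π/4)D².
D = √(4F / (πP)) = √(4 × 1230 kN / (π × 13.8 MPa))

D ≈ 337 mm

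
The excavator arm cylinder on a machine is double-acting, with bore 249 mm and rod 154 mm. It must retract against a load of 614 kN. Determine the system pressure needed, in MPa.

Rod-side annular area A_ann = π/4 × (249² − 154²) = 30070 mm^2
Retraction: pressure acts on the annular area.
P = F / A = 614 kN / A

P ≈ 20.4 MPa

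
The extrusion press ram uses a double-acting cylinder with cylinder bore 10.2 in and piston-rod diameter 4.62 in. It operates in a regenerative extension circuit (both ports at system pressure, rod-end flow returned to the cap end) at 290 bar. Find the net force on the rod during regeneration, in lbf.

F ≈ 70500 lbf

With equal pressure on both faces, forces on the annular region cancel; the net push is pressure × rod cross-section.
Rod cross-section A_rod = π/4 × (4.62 in)² = 16.76 in^2
F = P × A_rod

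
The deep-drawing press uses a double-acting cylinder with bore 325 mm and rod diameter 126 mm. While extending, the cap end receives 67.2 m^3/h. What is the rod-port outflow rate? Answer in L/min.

Cap-side area A_cap = π/4 × (325 mm)² = 82960 mm^2
Rod-side annular area A_ann = π/4 × (325² − 126²) = 70490 mm^2
Piston speed v = Q_in/A_cap; rod-end outflow Q_out = v × A_ann = Q_in × A_ann/A_cap.

Q_out ≈ 952 L/min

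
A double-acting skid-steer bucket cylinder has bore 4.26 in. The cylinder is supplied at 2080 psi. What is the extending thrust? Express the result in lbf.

F ≈ 29600 lbf

Cap-side area A_cap = π/4 × (4.26 in)² = 14.25 in^2
F = P × A_cap = 2080 psi × A_cap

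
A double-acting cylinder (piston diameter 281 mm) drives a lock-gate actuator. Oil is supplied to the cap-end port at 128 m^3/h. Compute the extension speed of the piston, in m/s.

Cap-side area A_cap = π/4 × (281 mm)² = 62020 mm^2
v = Q / A

v ≈ 0.573 m/s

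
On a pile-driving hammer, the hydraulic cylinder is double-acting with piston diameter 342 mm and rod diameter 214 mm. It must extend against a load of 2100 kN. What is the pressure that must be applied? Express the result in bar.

P ≈ 229 bar

Cap-side area A_cap = π/4 × (342 mm)² = 91860 mm^2
P = F / A = 2100 kN / A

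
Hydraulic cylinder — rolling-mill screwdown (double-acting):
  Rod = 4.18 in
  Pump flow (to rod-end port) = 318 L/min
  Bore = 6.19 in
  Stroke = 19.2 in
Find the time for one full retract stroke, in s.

t ≈ 0.972 s

Rod-side annular area A_ann = π/4 × (6.19² − 4.18²) = 16.37 in^2
Swept volume V = A × L; t = V / Q = A·L / Q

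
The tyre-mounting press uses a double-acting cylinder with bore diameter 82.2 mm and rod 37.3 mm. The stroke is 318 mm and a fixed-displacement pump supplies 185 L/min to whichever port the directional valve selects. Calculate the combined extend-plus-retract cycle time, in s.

t ≈ 0.982 s

Cap-side area A_cap = π/4 × (82.2 mm)² = 5307 mm^2
Rod-side annular area A_ann = π/4 × (82.2² − 37.3²) = 4214 mm^2
t_ext = A_cap·L/Q = 0.5473 s
t_ret = A_ann·L/Q = 0.4346 s
t_cycle = t_ext + t_ret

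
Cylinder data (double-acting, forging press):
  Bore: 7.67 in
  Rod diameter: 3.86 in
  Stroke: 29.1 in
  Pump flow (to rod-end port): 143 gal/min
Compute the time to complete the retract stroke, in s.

t ≈ 1.82 s

Rod-side annular area A_ann = π/4 × (7.67² − 3.86²) = 34.50 in^2
Swept volume V = A × L; t = V / Q = A·L / Q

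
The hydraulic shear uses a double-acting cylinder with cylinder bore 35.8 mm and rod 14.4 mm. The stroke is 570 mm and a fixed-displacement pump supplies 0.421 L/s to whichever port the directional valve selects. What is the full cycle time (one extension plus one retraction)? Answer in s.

t ≈ 2.51 s

Cap-side area A_cap = π/4 × (35.8 mm)² = 1007 mm^2
Rod-side annular area A_ann = π/4 × (35.8² − 14.4²) = 843.7 mm^2
t_ext = A_cap·L/Q = 1.363 s
t_ret = A_ann·L/Q = 1.142 s
t_cycle = t_ext + t_ret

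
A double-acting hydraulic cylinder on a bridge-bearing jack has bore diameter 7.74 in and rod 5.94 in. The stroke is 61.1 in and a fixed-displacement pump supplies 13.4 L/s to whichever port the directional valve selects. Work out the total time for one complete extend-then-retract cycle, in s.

Cap-side area A_cap = π/4 × (7.74 in)² = 47.05 in^2
Rod-side annular area A_ann = π/4 × (7.74² − 5.94²) = 19.34 in^2
t_ext = A_cap·L/Q = 3.516 s
t_ret = A_ann·L/Q = 1.445 s
t_cycle = t_ext + t_ret

t ≈ 4.96 s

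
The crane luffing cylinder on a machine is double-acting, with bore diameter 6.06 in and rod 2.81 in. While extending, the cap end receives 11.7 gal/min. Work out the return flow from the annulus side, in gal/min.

Q_out ≈ 9.18 gal/min

Cap-side area A_cap = π/4 × (6.06 in)² = 28.84 in^2
Rod-side annular area A_ann = π/4 × (6.06² − 2.81²) = 22.64 in^2
Piston speed v = Q_in/A_cap; rod-end outflow Q_out = v × A_ann = Q_in × A_ann/A_cap.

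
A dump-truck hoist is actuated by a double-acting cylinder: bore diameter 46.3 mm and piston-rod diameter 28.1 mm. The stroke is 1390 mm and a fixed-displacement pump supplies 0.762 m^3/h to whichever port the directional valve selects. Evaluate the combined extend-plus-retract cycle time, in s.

Cap-side area A_cap = π/4 × (46.3 mm)² = 1684 mm^2
Rod-side annular area A_ann = π/4 × (46.3² − 28.1²) = 1063 mm^2
t_ext = A_cap·L/Q = 11.06 s
t_ret = A_ann·L/Q = 6.984 s
t_cycle = t_ext + t_ret

t ≈ 18.0 s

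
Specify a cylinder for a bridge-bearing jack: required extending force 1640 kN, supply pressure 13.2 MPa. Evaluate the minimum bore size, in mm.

D ≈ 398 mm

Extension force acts on the full piston face: F = P × (π/4)D².
D = √(4F / (πP)) = √(4 × 1640 kN / (π × 13.2 MPa))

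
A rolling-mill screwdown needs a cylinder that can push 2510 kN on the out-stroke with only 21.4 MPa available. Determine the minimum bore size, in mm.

Extension force acts on the full piston face: F = P × (π/4)D².
D = √(4F / (πP)) = √(4 × 2510 kN / (π × 21.4 MPa))

D ≈ 386 mm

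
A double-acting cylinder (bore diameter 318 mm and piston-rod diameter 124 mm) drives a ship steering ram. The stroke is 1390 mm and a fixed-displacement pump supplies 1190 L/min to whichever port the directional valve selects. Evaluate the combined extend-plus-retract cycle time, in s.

Cap-side area A_cap = π/4 × (318 mm)² = 79420 mm^2
Rod-side annular area A_ann = π/4 × (318² − 124²) = 67350 mm^2
t_ext = A_cap·L/Q = 5.566 s
t_ret = A_ann·L/Q = 4.720 s
t_cycle = t_ext + t_ret

t ≈ 10.3 s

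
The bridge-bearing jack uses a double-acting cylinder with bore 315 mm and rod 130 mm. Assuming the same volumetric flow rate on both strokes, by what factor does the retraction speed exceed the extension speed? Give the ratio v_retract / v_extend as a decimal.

Cap-side area A_cap = π/4 × (315 mm)² = 77930 mm^2
Rod-side annular area A_ann = π/4 × (315² − 130²) = 64660 mm^2
For equal Q, v ∝ 1/A, so v_ret/v_ext = A_cap/A_ann.

v_ret/v_ext ≈ 1.21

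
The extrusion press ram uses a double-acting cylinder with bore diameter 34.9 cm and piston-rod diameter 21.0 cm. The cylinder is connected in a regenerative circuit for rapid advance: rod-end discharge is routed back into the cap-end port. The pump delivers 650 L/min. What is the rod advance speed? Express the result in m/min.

v ≈ 18.8 m/min

In regeneration the rod-end outflow joins the pump flow into the cap end, so the net volume the pump must supply per unit advance equals the rod cross-section area.
Rod cross-section A_rod = π/4 × (21.0 cm)² = 346.4 cm^2
v = Q_pump / A_rod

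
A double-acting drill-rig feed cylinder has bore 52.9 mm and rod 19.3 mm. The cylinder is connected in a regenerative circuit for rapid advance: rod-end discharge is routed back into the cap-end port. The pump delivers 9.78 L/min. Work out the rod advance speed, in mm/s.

v ≈ 557 mm/s

In regeneration the rod-end outflow joins the pump flow into the cap end, so the net volume the pump must supply per unit advance equals the rod cross-section area.
Rod cross-section A_rod = π/4 × (19.3 mm)² = 292.6 mm^2
v = Q_pump / A_rod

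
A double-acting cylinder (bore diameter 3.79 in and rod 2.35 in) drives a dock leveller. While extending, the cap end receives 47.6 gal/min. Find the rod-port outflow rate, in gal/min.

Cap-side area A_cap = π/4 × (3.79 in)² = 11.28 in^2
Rod-side annular area A_ann = π/4 × (3.79² − 2.35²) = 6.944 in^2
Piston speed v = Q_in/A_cap; rod-end outflow Q_out = v × A_ann = Q_in × A_ann/A_cap.

Q_out ≈ 29.3 gal/min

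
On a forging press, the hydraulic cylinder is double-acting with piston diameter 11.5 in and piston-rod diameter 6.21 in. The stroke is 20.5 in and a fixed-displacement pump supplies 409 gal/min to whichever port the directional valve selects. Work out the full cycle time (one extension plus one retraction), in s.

t ≈ 2.31 s

Cap-side area A_cap = π/4 × (11.5 in)² = 103.9 in^2
Rod-side annular area A_ann = π/4 × (11.5² − 6.21²) = 73.58 in^2
t_ext = A_cap·L/Q = 1.352 s
t_ret = A_ann·L/Q = 0.9579 s
t_cycle = t_ext + t_ret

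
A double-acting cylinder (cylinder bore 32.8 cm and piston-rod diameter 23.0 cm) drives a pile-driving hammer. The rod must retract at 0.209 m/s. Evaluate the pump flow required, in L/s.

Q ≈ 8.98 L/s

Rod-side annular area A_ann = π/4 × (32.8² − 23.0²) = 429.5 cm^2
Q = A × v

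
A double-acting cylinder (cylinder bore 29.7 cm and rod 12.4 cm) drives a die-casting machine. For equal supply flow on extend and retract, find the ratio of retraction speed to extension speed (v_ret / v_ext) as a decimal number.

Cap-side area A_cap = π/4 × (29.7 cm)² = 692.8 cm^2
Rod-side annular area A_ann = π/4 × (29.7² − 12.4²) = 572.0 cm^2
For equal Q, v ∝ 1/A, so v_ret/v_ext = A_cap/A_ann.

v_ret/v_ext ≈ 1.21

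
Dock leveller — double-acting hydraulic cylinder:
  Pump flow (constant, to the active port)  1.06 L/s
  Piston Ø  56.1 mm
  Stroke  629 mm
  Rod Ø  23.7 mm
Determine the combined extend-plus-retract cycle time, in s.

t ≈ 2.67 s

Cap-side area A_cap = π/4 × (56.1 mm)² = 2472 mm^2
Rod-side annular area A_ann = π/4 × (56.1² − 23.7²) = 2031 mm^2
t_ext = A_cap·L/Q = 1.467 s
t_ret = A_ann·L/Q = 1.205 s
t_cycle = t_ext + t_ret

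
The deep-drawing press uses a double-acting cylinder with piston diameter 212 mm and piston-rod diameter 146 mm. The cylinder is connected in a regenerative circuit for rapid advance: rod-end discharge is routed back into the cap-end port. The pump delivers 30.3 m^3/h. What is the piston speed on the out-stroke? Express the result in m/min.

v ≈ 30.2 m/min

In regeneration the rod-end outflow joins the pump flow into the cap end, so the net volume the pump must supply per unit advance equals the rod cross-section area.
Rod cross-section A_rod = π/4 × (146 mm)² = 16740 mm^2
v = Q_pump / A_rod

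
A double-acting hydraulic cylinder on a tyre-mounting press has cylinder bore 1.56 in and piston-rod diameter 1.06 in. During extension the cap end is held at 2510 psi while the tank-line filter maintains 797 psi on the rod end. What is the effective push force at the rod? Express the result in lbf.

Cap-side area A_cap = π/4 × (1.56 in)² = 1.911 in^2
Rod-side annular area A_ann = π/4 × (1.56² − 1.06²) = 1.029 in^2
Net thrust = P_cap·A_cap − P_rod·A_ann = 4797 lbf − 820.0 lbf

F ≈ 3980 lbf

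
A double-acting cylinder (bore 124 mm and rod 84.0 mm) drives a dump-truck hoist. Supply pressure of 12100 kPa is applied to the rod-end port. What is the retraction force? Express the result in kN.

Rod-side annular area A_ann = π/4 × (124² − 84.0²) = 6535 mm^2
On retraction the pressure acts on the annular area (bore minus rod).
F = P × A_ann

F ≈ 79.1 kN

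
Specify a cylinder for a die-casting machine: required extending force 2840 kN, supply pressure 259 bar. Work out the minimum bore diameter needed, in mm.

Extension force acts on the full piston face: F = P × (π/4)D².
D = √(4F / (πP)) = √(4 × 2840 kN / (π × 259 bar))

D ≈ 374 mm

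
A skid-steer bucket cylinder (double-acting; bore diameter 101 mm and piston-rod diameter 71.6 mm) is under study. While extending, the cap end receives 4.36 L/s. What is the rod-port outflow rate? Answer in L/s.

Cap-side area A_cap = π/4 × (101 mm)² = 8012 mm^2
Rod-side annular area A_ann = π/4 × (101² − 71.6²) = 3985 mm^2
Piston speed v = Q_in/A_cap; rod-end outflow Q_out = v × A_ann = Q_in × A_ann/A_cap.

Q_out ≈ 2.17 L/s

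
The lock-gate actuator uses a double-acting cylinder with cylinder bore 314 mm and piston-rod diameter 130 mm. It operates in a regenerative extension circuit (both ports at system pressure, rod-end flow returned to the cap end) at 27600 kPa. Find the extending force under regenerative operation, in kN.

F ≈ 366 kN

With equal pressure on both faces, forces on the annular region cancel; the net push is pressure × rod cross-section.
Rod cross-section A_rod = π/4 × (130 mm)² = 13270 mm^2
F = P × A_rod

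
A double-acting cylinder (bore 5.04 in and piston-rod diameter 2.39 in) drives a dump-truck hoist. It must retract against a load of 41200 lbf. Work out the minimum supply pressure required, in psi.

Rod-side annular area A_ann = π/4 × (5.04² − 2.39²) = 15.46 in^2
Retraction: pressure acts on the annular area.
P = F / A = 41200 lbf / A

P ≈ 2660 psi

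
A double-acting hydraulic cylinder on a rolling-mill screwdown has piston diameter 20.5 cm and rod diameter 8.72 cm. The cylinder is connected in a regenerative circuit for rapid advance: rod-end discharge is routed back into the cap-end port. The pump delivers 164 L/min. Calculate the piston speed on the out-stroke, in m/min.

v ≈ 27.5 m/min

In regeneration the rod-end outflow joins the pump flow into the cap end, so the net volume the pump must supply per unit advance equals the rod cross-section area.
Rod cross-section A_rod = π/4 × (8.72 cm)² = 59.72 cm^2
v = Q_pump / A_rod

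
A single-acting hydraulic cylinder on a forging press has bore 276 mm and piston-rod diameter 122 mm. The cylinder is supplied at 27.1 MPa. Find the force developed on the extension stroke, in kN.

F ≈ 1620 kN

Cap-side area A_cap = π/4 × (276 mm)² = 59830 mm^2
F = P × A_cap = 27.1 MPa × A_cap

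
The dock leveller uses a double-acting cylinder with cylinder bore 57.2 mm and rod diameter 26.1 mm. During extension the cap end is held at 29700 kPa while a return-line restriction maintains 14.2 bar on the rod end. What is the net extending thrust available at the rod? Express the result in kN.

F ≈ 73.4 kN

Cap-side area A_cap = π/4 × (57.2 mm)² = 2570 mm^2
Rod-side annular area A_ann = π/4 × (57.2² − 26.1²) = 2035 mm^2
Net thrust = P_cap·A_cap − P_rod·A_ann = 76.32 kN − 2.889 kN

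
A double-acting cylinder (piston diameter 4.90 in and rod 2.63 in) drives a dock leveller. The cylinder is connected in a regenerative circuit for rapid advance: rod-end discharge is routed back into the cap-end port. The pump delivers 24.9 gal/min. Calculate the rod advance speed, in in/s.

In regeneration the rod-end outflow joins the pump flow into the cap end, so the net volume the pump must supply per unit advance equals the rod cross-section area.
Rod cross-section A_rod = π/4 × (2.63 in)² = 5.433 in^2
v = Q_pump / A_rod

v ≈ 17.6 in/s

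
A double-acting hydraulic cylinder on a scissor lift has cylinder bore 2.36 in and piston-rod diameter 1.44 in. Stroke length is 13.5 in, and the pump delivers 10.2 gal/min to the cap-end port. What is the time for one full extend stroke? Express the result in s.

t ≈ 1.50 s

Cap-side area A_cap = π/4 × (2.36 in)² = 4.374 in^2
Swept volume V = A × L; t = V / Q = A·L / Q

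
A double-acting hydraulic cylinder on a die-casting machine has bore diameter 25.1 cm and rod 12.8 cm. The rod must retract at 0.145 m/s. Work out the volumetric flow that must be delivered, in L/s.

Rod-side annular area A_ann = π/4 × (25.1² − 12.8²) = 366.1 cm^2
Q = A × v

Q ≈ 5.31 L/s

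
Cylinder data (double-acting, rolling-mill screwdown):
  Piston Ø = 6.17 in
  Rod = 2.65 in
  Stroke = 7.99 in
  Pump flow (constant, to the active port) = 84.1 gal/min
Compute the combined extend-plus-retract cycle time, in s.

t ≈ 1.34 s

Cap-side area A_cap = π/4 × (6.17 in)² = 29.90 in^2
Rod-side annular area A_ann = π/4 × (6.17² − 2.65²) = 24.38 in^2
t_ext = A_cap·L/Q = 0.7378 s
t_ret = A_ann·L/Q = 0.6017 s
t_cycle = t_ext + t_ret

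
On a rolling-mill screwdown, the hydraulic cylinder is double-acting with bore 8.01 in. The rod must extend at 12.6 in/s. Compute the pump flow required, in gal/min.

Cap-side area A_cap = π/4 × (8.01 in)² = 50.39 in^2
Q = A × v

Q ≈ 165 gal/min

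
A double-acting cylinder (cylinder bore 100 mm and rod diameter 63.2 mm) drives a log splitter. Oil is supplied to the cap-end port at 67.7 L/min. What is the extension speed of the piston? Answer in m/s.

v ≈ 0.144 m/s

Cap-side area A_cap = π/4 × (100 mm)² = 7854 mm^2
v = Q / A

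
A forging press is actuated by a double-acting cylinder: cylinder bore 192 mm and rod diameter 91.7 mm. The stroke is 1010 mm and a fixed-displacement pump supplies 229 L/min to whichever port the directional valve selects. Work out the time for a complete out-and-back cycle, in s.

Cap-side area A_cap = π/4 × (192 mm)² = 28950 mm^2
Rod-side annular area A_ann = π/4 × (192² − 91.7²) = 22350 mm^2
t_ext = A_cap·L/Q = 7.662 s
t_ret = A_ann·L/Q = 5.914 s
t_cycle = t_ext + t_ret

t ≈ 13.6 s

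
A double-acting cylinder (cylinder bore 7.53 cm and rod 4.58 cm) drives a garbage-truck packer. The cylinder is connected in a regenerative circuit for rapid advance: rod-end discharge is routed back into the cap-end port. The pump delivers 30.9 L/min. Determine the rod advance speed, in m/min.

In regeneration the rod-end outflow joins the pump flow into the cap end, so the net volume the pump must supply per unit advance equals the rod cross-section area.
Rod cross-section A_rod = π/4 × (4.58 cm)² = 16.47 cm^2
v = Q_pump / A_rod

v ≈ 18.8 m/min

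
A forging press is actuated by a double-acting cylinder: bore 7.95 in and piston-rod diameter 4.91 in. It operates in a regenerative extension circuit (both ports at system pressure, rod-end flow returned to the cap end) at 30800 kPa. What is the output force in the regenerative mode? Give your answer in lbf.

With equal pressure on both faces, forces on the annular region cancel; the net push is pressure × rod cross-section.
Rod cross-section A_rod = π/4 × (4.91 in)² = 18.93 in^2
F = P × A_rod

F ≈ 84600 lbf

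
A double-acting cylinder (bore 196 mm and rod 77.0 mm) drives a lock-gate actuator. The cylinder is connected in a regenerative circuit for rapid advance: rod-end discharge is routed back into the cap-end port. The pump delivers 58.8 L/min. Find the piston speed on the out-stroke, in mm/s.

In regeneration the rod-end outflow joins the pump flow into the cap end, so the net volume the pump must supply per unit advance equals the rod cross-section area.
Rod cross-section A_rod = π/4 × (77.0 mm)² = 4657 mm^2
v = Q_pump / A_rod

v ≈ 210 mm/s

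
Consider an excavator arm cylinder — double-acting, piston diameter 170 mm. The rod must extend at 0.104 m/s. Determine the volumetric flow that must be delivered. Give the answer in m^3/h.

Q ≈ 8.50 m^3/h

Cap-side area A_cap = π/4 × (170 mm)² = 22700 mm^2
Q = A × v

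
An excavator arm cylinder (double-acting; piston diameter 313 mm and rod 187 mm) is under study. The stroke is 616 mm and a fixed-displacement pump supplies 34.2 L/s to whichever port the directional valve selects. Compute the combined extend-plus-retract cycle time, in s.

Cap-side area A_cap = π/4 × (313 mm)² = 76940 mm^2
Rod-side annular area A_ann = π/4 × (313² − 187²) = 49480 mm^2
t_ext = A_cap·L/Q = 1.386 s
t_ret = A_ann·L/Q = 0.8912 s
t_cycle = t_ext + t_ret

t ≈ 2.28 s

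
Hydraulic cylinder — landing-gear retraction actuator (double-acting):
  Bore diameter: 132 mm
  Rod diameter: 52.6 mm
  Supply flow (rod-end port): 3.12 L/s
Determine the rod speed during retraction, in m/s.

Rod-side annular area A_ann = π/4 × (132² − 52.6²) = 11510 mm^2
Flow into the rod-end port fills the annular volume.
v = Q / A

v ≈ 0.271 m/s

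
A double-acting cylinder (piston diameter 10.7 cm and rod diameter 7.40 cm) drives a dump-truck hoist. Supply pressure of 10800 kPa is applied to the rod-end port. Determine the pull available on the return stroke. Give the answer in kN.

Rod-side annular area A_ann = π/4 × (10.7² − 7.40²) = 46.91 cm^2
On retraction the pressure acts on the annular area (bore minus rod).
F = P × A_ann

F ≈ 50.7 kN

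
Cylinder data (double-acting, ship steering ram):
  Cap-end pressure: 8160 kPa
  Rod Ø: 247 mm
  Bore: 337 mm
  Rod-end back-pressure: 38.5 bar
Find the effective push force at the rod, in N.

Cap-side area A_cap = π/4 × (337 mm)² = 89200 mm^2
Rod-side annular area A_ann = π/4 × (337² − 247²) = 41280 mm^2
Net thrust = P_cap·A_cap − P_rod·A_ann = 7.278e5 N − 1.589e5 N

F ≈ 5.69e5 N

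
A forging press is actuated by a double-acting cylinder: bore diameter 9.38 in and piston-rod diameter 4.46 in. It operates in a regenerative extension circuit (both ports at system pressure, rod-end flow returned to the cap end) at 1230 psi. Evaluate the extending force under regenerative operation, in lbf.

F ≈ 19200 lbf

With equal pressure on both faces, forces on the annular region cancel; the net push is pressure × rod cross-section.
Rod cross-section A_rod = π/4 × (4.46 in)² = 15.62 in^2
F = P × A_rod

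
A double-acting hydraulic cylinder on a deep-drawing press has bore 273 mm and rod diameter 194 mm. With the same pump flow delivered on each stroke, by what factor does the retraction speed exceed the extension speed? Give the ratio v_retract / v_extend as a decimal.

v_ret/v_ext ≈ 2.02

Cap-side area A_cap = π/4 × (273 mm)² = 58530 mm^2
Rod-side annular area A_ann = π/4 × (273² − 194²) = 28980 mm^2
For equal Q, v ∝ 1/A, so v_ret/v_ext = A_cap/A_ann.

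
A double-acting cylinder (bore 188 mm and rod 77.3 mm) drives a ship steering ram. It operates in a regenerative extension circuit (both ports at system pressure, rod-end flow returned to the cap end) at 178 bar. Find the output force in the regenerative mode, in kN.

F ≈ 83.5 kN

With equal pressure on both faces, forces on the annular region cancel; the net push is pressure × rod cross-section.
Rod cross-section A_rod = π/4 × (77.3 mm)² = 4693 mm^2
F = P × A_rod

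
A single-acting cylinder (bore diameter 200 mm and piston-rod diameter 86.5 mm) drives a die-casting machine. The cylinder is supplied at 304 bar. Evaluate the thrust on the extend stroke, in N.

F ≈ 9.55e5 N

Cap-side area A_cap = π/4 × (200 mm)² = 31420 mm^2
F = P × A_cap = 304 bar × A_cap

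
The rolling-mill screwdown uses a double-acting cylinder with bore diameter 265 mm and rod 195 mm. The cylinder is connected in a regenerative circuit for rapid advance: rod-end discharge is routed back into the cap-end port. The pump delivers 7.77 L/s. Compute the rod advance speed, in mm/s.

In regeneration the rod-end outflow joins the pump flow into the cap end, so the net volume the pump must supply per unit advance equals the rod cross-section area.
Rod cross-section A_rod = π/4 × (195 mm)² = 29860 mm^2
v = Q_pump / A_rod

v ≈ 260 mm/s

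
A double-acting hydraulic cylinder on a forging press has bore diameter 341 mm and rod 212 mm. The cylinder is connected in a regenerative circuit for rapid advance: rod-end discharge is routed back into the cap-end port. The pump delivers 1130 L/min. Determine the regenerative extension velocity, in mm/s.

v ≈ 534 mm/s

In regeneration the rod-end outflow joins the pump flow into the cap end, so the net volume the pump must supply per unit advance equals the rod cross-section area.
Rod cross-section A_rod = π/4 × (212 mm)² = 35300 mm^2
v = Q_pump / A_rod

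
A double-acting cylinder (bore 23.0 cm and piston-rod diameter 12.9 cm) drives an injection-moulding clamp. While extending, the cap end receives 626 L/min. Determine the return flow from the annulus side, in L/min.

Q_out ≈ 429 L/min

Cap-side area A_cap = π/4 × (23.0 cm)² = 415.5 cm^2
Rod-side annular area A_ann = π/4 × (23.0² − 12.9²) = 284.8 cm^2
Piston speed v = Q_in/A_cap; rod-end outflow Q_out = v × A_ann = Q_in × A_ann/A_cap.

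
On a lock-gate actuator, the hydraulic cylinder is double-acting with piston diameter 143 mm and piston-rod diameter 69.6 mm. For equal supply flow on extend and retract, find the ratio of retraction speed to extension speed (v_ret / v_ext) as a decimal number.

v_ret/v_ext ≈ 1.31

Cap-side area A_cap = π/4 × (143 mm)² = 16060 mm^2
Rod-side annular area A_ann = π/4 × (143² − 69.6²) = 12260 mm^2
For equal Q, v ∝ 1/A, so v_ret/v_ext = A_cap/A_ann.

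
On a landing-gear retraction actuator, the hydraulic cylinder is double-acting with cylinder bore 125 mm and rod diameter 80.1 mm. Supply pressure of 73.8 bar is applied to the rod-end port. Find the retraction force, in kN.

F ≈ 53.4 kN

Rod-side annular area A_ann = π/4 × (125² − 80.1²) = 7233 mm^2
On retraction the pressure acts on the annular area (bore minus rod).
F = P × A_ann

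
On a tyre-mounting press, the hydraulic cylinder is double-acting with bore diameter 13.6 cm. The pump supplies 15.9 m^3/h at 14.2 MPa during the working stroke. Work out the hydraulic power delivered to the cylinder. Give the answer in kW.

W ≈ 62.7 kW

Hydraulic power = P × Q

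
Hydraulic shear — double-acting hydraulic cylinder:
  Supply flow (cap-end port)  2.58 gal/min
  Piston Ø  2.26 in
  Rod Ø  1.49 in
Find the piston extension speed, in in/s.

Cap-side area A_cap = π/4 × (2.26 in)² = 4.011 in^2
v = Q / A

v ≈ 2.48 in/s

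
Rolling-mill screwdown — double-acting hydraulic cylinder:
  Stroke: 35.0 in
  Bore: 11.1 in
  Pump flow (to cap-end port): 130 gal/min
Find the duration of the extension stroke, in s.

t ≈ 6.77 s

Cap-side area A_cap = π/4 × (11.1 in)² = 96.77 in^2
Swept volume V = A × L; t = V / Q = A·L / Q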